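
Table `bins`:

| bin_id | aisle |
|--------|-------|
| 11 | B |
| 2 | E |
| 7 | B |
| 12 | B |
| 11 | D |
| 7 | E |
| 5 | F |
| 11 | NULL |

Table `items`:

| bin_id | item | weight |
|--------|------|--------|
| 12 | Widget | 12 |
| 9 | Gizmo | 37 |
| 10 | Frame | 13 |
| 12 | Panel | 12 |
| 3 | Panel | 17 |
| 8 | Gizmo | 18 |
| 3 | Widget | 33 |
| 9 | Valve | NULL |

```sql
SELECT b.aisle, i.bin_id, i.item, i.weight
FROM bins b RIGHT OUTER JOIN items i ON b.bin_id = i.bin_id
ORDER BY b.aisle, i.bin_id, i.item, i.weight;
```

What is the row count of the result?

RIGHT JOIN keeps every row from `items`; unmatched rows get NULL for `bins`'s columns.
Matching on b.bin_id = i.bin_id.
- b row (bin_id=11): no match.
- b row (bin_id=2): no match.
- b row (bin_id=7): no match.
- b row (bin_id=12): matches 2 i row(s) → 2 output row(s).
- b row (bin_id=11): no match.
- b row (bin_id=7): no match.
- b row (bin_id=5): no match.
- b row (bin_id=11): no match.
- 6 row(s) from i found no b partner → padded with NULL.
Total: 2 matched + 6 padded = 8 rows.

8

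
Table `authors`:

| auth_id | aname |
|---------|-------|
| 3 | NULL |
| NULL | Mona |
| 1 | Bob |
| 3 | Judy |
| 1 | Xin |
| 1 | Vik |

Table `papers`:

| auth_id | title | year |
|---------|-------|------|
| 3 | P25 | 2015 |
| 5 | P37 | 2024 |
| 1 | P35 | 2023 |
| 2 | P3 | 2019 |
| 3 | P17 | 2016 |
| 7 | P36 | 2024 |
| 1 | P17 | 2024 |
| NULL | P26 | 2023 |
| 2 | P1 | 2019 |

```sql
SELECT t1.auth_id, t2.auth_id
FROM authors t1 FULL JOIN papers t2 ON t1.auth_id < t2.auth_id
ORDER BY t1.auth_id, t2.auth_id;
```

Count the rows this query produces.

26

FULL OUTER JOIN keeps every row from both sides; unmatched rows get NULL for the other side's columns.
Matching on t1.auth_id < t2.auth_id. A NULL in a compared column never satisfies the condition.
- t1[0] auth_id=3 → 2 match(es) in t2 → 2 row(s).
- t1[1] auth_id=NULL → no match; kept with NULLs on the t2 side.
- t1[2] auth_id=1 → 6 match(es) in t2 → 6 row(s).
- t1[3] auth_id=3 → 2 match(es) in t2 → 2 row(s).
- t1[4] auth_id=1 → 6 match(es) in t2 → 6 row(s).
- t1[5] auth_id=1 → 6 match(es) in t2 → 6 row(s).
- 3 row(s) from t2 found no t1 partner → padded with NULL.
Total: 22 matched + 4 padded = 26 rows.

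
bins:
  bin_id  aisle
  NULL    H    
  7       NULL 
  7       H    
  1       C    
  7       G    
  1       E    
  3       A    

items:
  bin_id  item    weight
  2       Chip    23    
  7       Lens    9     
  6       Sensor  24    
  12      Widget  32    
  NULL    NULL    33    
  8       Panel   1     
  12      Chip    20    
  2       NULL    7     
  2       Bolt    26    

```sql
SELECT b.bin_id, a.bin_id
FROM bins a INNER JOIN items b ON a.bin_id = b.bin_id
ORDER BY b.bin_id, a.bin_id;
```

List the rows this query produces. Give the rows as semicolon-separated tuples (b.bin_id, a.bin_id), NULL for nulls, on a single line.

INNER JOIN keeps only pairs where the ON condition holds.
Matching on a.bin_id = b.bin_id. A NULL in a compared column never satisfies the condition.
- bin_id=NULL: no matching b row, dropped.
- bin_id=7: 1 matching b row(s), so 1 row(s) emitted.
- bin_id=7: 1 matching b row(s), so 1 row(s) emitted.
- bin_id=1: no matching b row, dropped.
- bin_id=7: 1 matching b row(s), so 1 row(s) emitted.
- bin_id=1: no matching b row, dropped.
- bin_id=3: no matching b row, dropped.
After projecting and ordering:
b.bin_id | a.bin_id
7 | 7
7 | 7
7 | 7

(7, 7); (7, 7); (7, 7)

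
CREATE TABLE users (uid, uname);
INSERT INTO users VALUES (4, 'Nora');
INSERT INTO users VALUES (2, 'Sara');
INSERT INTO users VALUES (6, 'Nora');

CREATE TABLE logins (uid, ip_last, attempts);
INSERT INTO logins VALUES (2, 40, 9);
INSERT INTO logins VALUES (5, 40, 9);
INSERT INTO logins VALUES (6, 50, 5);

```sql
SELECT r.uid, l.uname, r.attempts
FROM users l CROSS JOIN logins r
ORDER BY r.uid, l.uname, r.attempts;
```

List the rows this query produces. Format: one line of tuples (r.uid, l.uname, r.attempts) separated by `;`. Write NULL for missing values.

(2, Nora, 9); (2, Nora, 9); (2, Sara, 9); (5, Nora, 9); (5, Nora, 9); (5, Sara, 9); (6, Nora, 5); (6, Nora, 5); (6, Sara, 5)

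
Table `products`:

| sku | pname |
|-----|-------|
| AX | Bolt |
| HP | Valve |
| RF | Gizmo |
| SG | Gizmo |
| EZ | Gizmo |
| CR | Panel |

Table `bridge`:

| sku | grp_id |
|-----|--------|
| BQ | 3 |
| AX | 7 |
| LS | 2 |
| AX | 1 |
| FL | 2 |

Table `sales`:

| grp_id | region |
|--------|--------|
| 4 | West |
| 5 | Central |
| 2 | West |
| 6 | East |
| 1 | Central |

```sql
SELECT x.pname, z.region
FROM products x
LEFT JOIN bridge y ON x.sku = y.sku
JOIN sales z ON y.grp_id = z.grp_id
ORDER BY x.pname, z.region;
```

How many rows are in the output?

Step 1 — x LEFT JOIN y on sku → 7 row(s).
Then INNER JOIN `sales z` on grp_id: keep only rows whose y.grp_id appears in z.
Result: 1 row(s).

1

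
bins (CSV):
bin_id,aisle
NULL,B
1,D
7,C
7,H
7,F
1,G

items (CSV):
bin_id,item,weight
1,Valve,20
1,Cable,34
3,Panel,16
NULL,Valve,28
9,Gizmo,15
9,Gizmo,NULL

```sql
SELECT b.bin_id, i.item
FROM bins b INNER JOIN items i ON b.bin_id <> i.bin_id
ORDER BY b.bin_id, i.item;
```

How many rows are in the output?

21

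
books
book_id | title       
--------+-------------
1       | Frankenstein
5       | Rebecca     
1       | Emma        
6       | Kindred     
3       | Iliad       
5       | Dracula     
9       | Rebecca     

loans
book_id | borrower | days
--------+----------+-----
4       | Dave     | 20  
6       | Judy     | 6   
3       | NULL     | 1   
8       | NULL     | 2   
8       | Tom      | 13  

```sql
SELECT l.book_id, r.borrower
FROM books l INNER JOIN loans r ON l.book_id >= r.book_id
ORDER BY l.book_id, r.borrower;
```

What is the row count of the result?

13

INNER JOIN keeps only pairs where the ON condition holds.
Matching on l.book_id >= r.book_id.
Matched pairs: 13.
Total: 13 rows.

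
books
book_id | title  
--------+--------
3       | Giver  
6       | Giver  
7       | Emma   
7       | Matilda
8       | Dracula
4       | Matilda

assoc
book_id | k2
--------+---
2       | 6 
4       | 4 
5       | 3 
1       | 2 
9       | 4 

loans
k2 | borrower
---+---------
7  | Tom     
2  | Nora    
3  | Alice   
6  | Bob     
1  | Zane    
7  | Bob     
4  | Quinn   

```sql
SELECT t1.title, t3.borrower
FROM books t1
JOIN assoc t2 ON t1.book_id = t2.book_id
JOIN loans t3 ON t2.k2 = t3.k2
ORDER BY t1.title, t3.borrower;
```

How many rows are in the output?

Joins associate left-to-right: books INNER JOIN assoc on book_id gives 1 intermediate row(s).
Then INNER JOIN `loans t3` on k2: keep only rows whose t2.k2 appears in t3.
Result: 1 row(s).

1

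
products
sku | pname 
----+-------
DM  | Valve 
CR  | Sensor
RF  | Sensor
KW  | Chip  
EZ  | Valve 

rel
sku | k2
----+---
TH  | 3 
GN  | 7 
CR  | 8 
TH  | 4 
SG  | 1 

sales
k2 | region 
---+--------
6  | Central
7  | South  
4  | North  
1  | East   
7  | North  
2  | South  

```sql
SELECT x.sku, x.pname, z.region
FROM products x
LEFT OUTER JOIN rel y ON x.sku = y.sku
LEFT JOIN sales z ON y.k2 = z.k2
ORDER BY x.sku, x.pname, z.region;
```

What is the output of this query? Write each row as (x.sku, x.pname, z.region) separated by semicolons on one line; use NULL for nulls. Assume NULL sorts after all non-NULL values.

(CR, Sensor, NULL); (DM, Valve, NULL); (EZ, Valve, NULL); (KW, Chip, NULL); (RF, Sensor, NULL)

Step 1 — x LEFT JOIN y on sku → 5 row(s).
Then LEFT JOIN `sales z` on k2: each of those 5 rows is kept; rows whose y.k2 has no match in z get NULL for z's columns.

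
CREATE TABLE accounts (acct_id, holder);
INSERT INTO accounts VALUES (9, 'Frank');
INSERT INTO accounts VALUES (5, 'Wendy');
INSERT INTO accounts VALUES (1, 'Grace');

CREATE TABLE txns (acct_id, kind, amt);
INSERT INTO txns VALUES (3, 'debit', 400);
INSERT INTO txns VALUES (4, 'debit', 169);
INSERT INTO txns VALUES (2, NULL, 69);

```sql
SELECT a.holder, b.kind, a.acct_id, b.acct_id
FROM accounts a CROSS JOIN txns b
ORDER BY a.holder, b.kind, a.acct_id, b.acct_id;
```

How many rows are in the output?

CROSS JOIN pairs every row of `accounts` with every row of `txns`: 3 × 3 = 9 rows.

9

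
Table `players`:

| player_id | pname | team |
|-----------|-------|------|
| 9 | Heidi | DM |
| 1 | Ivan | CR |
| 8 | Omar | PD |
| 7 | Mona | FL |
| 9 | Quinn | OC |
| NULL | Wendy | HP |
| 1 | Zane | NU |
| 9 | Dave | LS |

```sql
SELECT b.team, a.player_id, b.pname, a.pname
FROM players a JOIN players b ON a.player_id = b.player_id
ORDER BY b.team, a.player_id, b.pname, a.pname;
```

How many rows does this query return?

INNER JOIN keeps only pairs where the ON condition holds.
Matching on a.player_id = b.player_id. A NULL in a compared column never satisfies the condition.
- a[0] player_id=9 → 3 match(es) in b → 3 row(s).
- a[1] player_id=1 → 2 match(es) in b → 2 row(s).
- a[2] player_id=8 → 1 match(es) in b → 1 row(s).
- a[3] player_id=7 → 1 match(es) in b → 1 row(s).
- a[4] player_id=9 → 3 match(es) in b → 3 row(s).
- a[5] player_id=NULL → no match; dropped.
- a[6] player_id=1 → 2 match(es) in b → 2 row(s).
- a[7] player_id=9 → 3 match(es) in b → 3 row(s).
Total: 15 rows.

15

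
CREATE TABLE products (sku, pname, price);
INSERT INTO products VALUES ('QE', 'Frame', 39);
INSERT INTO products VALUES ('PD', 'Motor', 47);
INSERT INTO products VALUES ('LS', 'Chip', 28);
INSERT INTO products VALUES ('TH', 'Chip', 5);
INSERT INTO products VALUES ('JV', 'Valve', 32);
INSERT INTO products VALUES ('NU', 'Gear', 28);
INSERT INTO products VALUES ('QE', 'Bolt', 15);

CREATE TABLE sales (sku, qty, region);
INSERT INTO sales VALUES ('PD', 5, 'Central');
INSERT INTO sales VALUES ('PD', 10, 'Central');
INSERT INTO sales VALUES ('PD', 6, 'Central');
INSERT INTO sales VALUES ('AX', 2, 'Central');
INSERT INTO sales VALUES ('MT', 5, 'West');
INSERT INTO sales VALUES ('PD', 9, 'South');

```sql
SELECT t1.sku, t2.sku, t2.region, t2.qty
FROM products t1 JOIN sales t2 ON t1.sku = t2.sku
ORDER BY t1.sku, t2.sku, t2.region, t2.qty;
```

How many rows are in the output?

INNER JOIN keeps only pairs where the ON condition holds.
Matching on t1.sku = t2.sku.
- t1[0] sku=QE → no match; dropped.
- t1[1] sku=PD → 4 match(es) in t2 → 4 row(s).
- t1[2] sku=LS → no match; dropped.
- t1[3] sku=TH → no match; dropped.
- t1[4] sku=JV → no match; dropped.
- t1[5] sku=NU → no match; dropped.
- t1[6] sku=QE → no match; dropped.
Total: 4 rows.

4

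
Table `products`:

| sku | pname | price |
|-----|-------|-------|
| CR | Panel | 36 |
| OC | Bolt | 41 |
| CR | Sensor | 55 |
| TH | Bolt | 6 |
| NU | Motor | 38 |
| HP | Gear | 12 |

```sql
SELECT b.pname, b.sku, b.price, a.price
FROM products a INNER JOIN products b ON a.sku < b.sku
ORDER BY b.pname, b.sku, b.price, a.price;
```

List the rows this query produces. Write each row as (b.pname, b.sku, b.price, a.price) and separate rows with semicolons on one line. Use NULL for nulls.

INNER JOIN keeps only pairs where the ON condition holds.
Matching on a.sku < b.sku.
- a row (sku=CR): matches 4 b row(s) → 4 output row(s).
- a row (sku=OC): matches 1 b row(s) → 1 output row(s).
- a row (sku=CR): matches 4 b row(s) → 4 output row(s).
- a row (sku=TH): no match → dropped.
- a row (sku=NU): matches 2 b row(s) → 2 output row(s).
- a row (sku=HP): matches 3 b row(s) → 3 output row(s).

(Bolt, OC, 41, 12); (Bolt, OC, 41, 36); (Bolt, OC, 41, 38); (Bolt, OC, 41, 55); (Bolt, TH, 6, 12); (Bolt, TH, 6, 36); (Bolt, TH, 6, 38); (Bolt, TH, 6, 41); (Bolt, TH, 6, 55); (Gear, HP, 12, 36); (Gear, HP, 12, 55); (Motor, NU, 38, 12); (Motor, NU, 38, 36); (Motor, NU, 38, 55)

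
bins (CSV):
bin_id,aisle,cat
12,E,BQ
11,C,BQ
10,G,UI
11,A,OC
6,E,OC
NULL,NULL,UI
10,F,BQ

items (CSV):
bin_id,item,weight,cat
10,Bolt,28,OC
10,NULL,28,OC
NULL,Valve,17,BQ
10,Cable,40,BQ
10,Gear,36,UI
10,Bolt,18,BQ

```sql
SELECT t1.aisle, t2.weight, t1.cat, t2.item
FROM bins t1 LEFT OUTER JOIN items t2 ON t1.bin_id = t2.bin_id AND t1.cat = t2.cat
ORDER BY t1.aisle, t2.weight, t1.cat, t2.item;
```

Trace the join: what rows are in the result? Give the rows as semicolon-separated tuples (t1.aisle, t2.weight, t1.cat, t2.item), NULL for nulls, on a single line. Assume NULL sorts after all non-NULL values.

(A, NULL, OC, NULL); (C, NULL, BQ, NULL); (E, NULL, BQ, NULL); (E, NULL, OC, NULL); (F, 18, BQ, Bolt); (F, 40, BQ, Cable); (G, 36, UI, Gear); (NULL, NULL, UI, NULL)

LEFT JOIN keeps every row from `bins`; unmatched rows get NULL for `items`'s columns.
Matching on t1.bin_id = t2.bin_id AND t1.cat = t2.cat. A NULL in a compared column never satisfies the condition.
Matched pairs: 3; unmatched t1 rows kept: 5.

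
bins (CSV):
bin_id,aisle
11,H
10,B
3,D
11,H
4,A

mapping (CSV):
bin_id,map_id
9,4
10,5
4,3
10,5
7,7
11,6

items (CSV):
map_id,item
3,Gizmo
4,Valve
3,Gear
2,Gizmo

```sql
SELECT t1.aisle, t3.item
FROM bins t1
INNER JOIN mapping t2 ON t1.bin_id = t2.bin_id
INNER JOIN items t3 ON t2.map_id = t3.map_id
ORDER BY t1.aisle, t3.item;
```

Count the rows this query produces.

Joins associate left-to-right: bins INNER JOIN mapping on bin_id gives 5 intermediate row(s).
Then INNER JOIN `items t3` on map_id: keep only rows whose t2.map_id appears in t3.
Result: 2 row(s).

2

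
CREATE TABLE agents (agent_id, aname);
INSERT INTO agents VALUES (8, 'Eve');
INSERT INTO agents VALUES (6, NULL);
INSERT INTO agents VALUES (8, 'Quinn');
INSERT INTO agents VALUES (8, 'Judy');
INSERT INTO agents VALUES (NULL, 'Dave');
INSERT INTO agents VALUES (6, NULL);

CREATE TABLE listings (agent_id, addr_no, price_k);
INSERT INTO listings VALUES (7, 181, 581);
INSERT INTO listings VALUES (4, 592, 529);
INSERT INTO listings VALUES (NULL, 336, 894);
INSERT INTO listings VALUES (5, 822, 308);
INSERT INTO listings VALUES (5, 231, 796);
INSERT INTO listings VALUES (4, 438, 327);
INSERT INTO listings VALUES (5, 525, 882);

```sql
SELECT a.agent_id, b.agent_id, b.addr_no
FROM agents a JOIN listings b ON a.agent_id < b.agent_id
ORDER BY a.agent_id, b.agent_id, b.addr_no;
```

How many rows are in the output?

INNER JOIN keeps only pairs where the ON condition holds.
Matching on a.agent_id < b.agent_id. A NULL in a compared column never satisfies the condition.
- a row (agent_id=8): no match → dropped.
- a row (agent_id=6): matches 1 b row(s) → 1 output row(s).
- a row (agent_id=8): no match → dropped.
- a row (agent_id=8): no match → dropped.
- a row (agent_id=NULL): no match → dropped.
- a row (agent_id=6): matches 1 b row(s) → 1 output row(s).
Total: 2 rows.

2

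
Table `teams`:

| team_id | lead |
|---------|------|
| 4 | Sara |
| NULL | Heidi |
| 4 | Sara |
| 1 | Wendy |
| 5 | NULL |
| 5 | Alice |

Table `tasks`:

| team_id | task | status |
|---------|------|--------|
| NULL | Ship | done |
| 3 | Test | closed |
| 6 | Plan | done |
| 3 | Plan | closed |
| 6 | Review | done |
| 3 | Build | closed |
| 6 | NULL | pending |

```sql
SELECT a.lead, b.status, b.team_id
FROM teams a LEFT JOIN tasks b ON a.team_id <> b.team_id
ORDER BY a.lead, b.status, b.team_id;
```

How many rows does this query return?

LEFT JOIN keeps every row from `teams`; unmatched rows get NULL for `tasks`'s columns.
Matching on a.team_id <> b.team_id. A NULL in a compared column never satisfies the condition.
- a (team_id=4) pairs with 6 row(s) of b.
- a (team_id=NULL) has no partner → padded with NULL.
- a (team_id=4) pairs with 6 row(s) of b.
- a (team_id=1) pairs with 6 row(s) of b.
- a (team_id=5) pairs with 6 row(s) of b.
- a (team_id=5) pairs with 6 row(s) of b.
Total: 30 matched + 1 padded = 31 rows.

31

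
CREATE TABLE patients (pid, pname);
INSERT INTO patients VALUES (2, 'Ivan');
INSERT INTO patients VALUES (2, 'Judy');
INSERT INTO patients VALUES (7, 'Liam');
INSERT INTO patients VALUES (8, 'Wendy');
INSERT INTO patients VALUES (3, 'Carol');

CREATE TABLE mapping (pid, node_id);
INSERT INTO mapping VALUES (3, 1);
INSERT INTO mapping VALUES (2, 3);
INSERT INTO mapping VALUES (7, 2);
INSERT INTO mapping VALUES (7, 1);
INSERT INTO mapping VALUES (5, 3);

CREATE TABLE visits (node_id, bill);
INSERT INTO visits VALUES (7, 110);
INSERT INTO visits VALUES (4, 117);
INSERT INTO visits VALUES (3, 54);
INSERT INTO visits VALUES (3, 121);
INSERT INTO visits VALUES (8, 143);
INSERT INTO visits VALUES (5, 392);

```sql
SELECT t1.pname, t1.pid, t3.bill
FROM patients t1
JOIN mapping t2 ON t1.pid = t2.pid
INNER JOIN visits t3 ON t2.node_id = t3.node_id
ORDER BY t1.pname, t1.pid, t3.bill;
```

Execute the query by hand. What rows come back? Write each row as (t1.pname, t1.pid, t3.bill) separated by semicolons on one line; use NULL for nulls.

Joins associate left-to-right: patients INNER JOIN mapping on pid gives 5 intermediate row(s).
Then INNER JOIN `visits t3` on node_id: keep only rows whose t2.node_id appears in t3.

(Ivan, 2, 54); (Ivan, 2, 121); (Judy, 2, 54); (Judy, 2, 121)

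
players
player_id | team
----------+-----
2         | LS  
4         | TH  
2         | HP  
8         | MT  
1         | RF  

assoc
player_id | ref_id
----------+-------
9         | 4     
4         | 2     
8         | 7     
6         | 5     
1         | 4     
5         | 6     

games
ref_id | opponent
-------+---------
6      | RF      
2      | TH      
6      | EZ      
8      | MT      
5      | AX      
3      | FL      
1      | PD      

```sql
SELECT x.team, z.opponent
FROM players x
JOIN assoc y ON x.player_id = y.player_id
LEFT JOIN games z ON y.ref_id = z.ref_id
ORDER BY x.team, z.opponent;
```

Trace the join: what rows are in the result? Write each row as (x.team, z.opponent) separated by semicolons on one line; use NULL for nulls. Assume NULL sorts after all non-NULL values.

Joins associate left-to-right: players INNER JOIN assoc on player_id gives 3 intermediate row(s).
Then LEFT JOIN `games z` on ref_id: each of those 3 rows is kept; rows whose y.ref_id has no match in z get NULL for z's columns.

(MT, NULL); (RF, NULL); (TH, TH)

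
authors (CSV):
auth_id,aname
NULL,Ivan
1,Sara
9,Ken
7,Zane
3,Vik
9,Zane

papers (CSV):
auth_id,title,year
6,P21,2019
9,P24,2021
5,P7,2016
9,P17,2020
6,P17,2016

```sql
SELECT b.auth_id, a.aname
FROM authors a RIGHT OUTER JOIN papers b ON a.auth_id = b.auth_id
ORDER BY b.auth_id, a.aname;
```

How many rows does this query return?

RIGHT JOIN keeps every row from `papers`; unmatched rows get NULL for `authors`'s columns.
Matching on a.auth_id = b.auth_id. A NULL in a compared column never satisfies the condition.
- auth_id=NULL: no matching b row.
- auth_id=1: no matching b row.
- auth_id=9: 2 matching b row(s), so 2 row(s) emitted.
- auth_id=7: no matching b row.
- auth_id=3: no matching b row.
- auth_id=9: 2 matching b row(s), so 2 row(s) emitted.
- 3 b row(s) had no a match → kept, a columns NULL.
Total: 4 matched + 3 padded = 7 rows.

7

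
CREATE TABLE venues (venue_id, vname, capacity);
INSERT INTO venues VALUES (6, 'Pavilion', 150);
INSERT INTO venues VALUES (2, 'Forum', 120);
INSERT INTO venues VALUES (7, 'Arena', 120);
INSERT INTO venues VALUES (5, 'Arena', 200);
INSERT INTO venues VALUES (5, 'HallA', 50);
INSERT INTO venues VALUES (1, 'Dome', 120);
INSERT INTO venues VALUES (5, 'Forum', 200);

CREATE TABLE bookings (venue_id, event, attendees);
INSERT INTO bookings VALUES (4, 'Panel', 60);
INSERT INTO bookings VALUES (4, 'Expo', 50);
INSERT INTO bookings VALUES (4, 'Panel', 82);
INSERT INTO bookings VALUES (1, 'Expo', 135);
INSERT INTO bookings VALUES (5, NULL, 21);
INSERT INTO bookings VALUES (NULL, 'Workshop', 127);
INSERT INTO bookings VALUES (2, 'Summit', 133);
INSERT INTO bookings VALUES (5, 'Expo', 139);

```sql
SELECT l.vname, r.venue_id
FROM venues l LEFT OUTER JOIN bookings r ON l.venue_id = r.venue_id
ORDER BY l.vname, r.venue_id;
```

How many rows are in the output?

10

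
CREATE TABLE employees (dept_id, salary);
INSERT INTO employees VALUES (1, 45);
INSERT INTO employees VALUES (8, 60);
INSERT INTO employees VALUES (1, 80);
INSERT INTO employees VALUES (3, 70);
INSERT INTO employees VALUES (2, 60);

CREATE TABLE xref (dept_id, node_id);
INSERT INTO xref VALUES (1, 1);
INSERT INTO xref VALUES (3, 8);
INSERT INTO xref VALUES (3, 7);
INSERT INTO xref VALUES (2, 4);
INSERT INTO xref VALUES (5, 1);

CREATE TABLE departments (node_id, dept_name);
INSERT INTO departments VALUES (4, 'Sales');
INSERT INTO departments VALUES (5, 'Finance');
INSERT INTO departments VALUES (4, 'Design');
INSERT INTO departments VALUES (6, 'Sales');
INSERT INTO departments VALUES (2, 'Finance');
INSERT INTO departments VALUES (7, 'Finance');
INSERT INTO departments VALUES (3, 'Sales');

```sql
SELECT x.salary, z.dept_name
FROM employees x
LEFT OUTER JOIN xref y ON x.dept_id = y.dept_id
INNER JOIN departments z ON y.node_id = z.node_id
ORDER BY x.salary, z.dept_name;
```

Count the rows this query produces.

3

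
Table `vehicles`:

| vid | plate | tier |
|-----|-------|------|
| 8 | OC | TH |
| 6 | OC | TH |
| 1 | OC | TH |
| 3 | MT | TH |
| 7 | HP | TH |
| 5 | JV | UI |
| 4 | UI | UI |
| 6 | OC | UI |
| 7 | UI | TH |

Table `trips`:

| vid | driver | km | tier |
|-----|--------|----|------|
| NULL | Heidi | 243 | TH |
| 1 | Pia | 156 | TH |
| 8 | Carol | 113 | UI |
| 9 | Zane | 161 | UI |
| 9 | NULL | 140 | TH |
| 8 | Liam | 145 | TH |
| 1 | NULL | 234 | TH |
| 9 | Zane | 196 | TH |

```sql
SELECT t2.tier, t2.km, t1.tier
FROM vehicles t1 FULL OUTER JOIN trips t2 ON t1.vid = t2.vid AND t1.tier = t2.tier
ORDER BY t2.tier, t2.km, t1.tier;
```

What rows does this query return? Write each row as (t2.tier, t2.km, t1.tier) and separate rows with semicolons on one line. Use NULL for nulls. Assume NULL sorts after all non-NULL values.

(TH, 140, NULL); (TH, 145, TH); (TH, 156, TH); (TH, 196, NULL); (TH, 234, TH); (TH, 243, NULL); (UI, 113, NULL); (UI, 161, NULL); (NULL, NULL, TH); (NULL, NULL, TH); (NULL, NULL, TH); (NULL, NULL, TH); (NULL, NULL, UI); (NULL, NULL, UI); (NULL, NULL, UI)

FULL OUTER JOIN keeps every row from both sides; unmatched rows get NULL for the other side's columns.
Matching on t1.vid = t2.vid AND t1.tier = t2.tier. A NULL in a compared column never satisfies the condition.
- vid=8, tier=TH: 1 matching t2 row(s), so 1 row(s) emitted.
- vid=6, tier=TH: no t2 row matches, row kept with t2 columns NULL.
- vid=1, tier=TH: 2 matching t2 row(s), so 2 row(s) emitted.
- vid=3, tier=TH: no t2 row matches, row kept with t2 columns NULL.
- vid=7, tier=TH: no t2 row matches, row kept with t2 columns NULL.
- vid=5, tier=UI: no t2 row matches, row kept with t2 columns NULL.
- vid=4, tier=UI: no t2 row matches, row kept with t2 columns NULL.
- vid=6, tier=UI: no t2 row matches, row kept with t2 columns NULL.
- vid=7, tier=TH: no t2 row matches, row kept with t2 columns NULL.
- 5 row(s) from t2 found no t1 partner → padded with NULL.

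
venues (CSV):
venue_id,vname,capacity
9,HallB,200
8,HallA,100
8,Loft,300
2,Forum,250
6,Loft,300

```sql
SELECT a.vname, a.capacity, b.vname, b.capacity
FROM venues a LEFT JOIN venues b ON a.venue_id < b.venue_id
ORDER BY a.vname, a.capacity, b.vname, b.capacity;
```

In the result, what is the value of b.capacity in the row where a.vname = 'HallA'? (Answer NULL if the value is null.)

200

LEFT JOIN keeps every row from `venues a`; unmatched rows get NULL for `venues b`'s columns.
Matching on a.venue_id < b.venue_id.
- venue_id=9: no b row matches, row kept with b columns NULL.
- venue_id=8: 1 matching b row(s), so 1 row(s) emitted.
- venue_id=8: 1 matching b row(s), so 1 row(s) emitted.
- venue_id=2: 4 matching b row(s), so 4 row(s) emitted.
- venue_id=6: 3 matching b row(s), so 3 row(s) emitted.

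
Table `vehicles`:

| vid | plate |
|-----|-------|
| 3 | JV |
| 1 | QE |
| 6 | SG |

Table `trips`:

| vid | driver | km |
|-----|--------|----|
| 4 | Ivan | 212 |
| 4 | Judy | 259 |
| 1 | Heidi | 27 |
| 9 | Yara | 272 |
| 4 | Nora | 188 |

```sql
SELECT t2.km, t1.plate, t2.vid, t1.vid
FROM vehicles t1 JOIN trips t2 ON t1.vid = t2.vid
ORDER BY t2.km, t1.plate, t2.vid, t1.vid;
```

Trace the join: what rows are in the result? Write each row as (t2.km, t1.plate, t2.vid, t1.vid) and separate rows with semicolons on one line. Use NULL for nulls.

(27, QE, 1, 1)

INNER JOIN keeps only pairs where the ON condition holds.
Matching on t1.vid = t2.vid.
Matched pairs: 1.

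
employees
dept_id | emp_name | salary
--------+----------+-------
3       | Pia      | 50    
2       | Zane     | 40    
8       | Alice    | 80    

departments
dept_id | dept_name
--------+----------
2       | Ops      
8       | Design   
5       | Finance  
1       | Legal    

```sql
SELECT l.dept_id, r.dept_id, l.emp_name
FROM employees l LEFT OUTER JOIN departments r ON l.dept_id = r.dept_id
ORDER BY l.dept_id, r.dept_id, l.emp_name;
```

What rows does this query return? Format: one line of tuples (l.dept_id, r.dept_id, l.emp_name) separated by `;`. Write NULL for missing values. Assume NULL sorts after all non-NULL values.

LEFT JOIN keeps every row from `employees`; unmatched rows get NULL for `departments`'s columns.
Matching on l.dept_id = r.dept_id.
Matched pairs: 2; unmatched l rows kept: 1.

(2, 2, Zane); (3, NULL, Pia); (8, 8, Alice)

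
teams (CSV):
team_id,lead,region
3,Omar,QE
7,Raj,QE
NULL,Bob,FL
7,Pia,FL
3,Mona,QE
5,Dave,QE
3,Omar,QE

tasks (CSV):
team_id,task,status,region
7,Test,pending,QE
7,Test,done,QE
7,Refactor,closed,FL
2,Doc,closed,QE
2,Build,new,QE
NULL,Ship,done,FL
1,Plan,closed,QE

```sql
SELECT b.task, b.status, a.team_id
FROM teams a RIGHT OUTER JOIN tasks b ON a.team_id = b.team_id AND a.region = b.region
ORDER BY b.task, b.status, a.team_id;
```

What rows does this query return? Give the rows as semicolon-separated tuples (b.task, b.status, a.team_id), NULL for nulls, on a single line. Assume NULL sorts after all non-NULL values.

RIGHT JOIN keeps every row from `tasks`; unmatched rows get NULL for `teams`'s columns.
Matching on a.team_id = b.team_id AND a.region = b.region. A NULL in a compared column never satisfies the condition.
- a (team_id=3, region=QE) has no partner in b.
- a (team_id=7, region=QE) pairs with 2 row(s) of b.
- a (team_id=NULL, region=FL) has no partner in b.
- a (team_id=7, region=FL) pairs with 1 row(s) of b.
- a (team_id=3, region=QE) has no partner in b.
- a (team_id=5, region=QE) has no partner in b.
- a (team_id=3, region=QE) has no partner in b.
- plus 4 unmatched b row(s), each kept with NULL a columns.
After projecting and ordering:
b.task | b.status | a.team_id
Build | new | NULL
Doc | closed | NULL
Plan | closed | NULL
Refactor | closed | 7
Ship | done | NULL
Test | done | 7
Test | pending | 7

(Build, new, NULL); (Doc, closed, NULL); (Plan, closed, NULL); (Refactor, closed, 7); (Ship, done, NULL); (Test, done, 7); (Test, pending, 7)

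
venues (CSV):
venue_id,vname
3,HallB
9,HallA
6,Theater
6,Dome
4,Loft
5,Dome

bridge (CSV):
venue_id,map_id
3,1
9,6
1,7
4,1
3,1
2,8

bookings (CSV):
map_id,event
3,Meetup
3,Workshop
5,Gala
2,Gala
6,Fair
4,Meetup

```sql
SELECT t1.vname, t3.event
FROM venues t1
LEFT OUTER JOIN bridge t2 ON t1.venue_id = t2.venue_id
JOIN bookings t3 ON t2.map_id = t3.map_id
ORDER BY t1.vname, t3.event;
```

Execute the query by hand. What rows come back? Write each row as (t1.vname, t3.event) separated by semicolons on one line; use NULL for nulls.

(HallA, Fair)

Step 1 — t1 LEFT JOIN t2 on venue_id → 7 row(s).
Then INNER JOIN `bookings t3` on map_id: keep only rows whose t2.map_id appears in t3.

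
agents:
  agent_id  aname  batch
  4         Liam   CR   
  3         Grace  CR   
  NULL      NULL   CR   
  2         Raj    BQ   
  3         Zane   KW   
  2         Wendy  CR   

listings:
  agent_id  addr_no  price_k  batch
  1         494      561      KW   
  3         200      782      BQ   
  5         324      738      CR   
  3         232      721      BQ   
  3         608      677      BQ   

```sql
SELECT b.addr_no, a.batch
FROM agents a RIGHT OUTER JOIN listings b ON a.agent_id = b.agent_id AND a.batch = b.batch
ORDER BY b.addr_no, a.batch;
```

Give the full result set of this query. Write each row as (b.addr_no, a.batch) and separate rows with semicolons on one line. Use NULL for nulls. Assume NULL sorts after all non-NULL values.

RIGHT JOIN keeps every row from `listings`; unmatched rows get NULL for `agents`'s columns.
Matching on a.agent_id = b.agent_id AND a.batch = b.batch. A NULL in a compared column never satisfies the condition.
- a row (agent_id=4, batch=CR): no match.
- a row (agent_id=3, batch=CR): no match.
- a row (agent_id=NULL, batch=CR): no match.
- a row (agent_id=2, batch=BQ): no match.
- a row (agent_id=3, batch=KW): no match.
- a row (agent_id=2, batch=CR): no match.
- 5 row(s) from b found no a partner → padded with NULL.
After projecting and ordering:
b.addr_no | a.batch
200 | NULL
232 | NULL
324 | NULL
494 | NULL
608 | NULL

(200, NULL); (232, NULL); (324, NULL); (494, NULL); (608, NULL)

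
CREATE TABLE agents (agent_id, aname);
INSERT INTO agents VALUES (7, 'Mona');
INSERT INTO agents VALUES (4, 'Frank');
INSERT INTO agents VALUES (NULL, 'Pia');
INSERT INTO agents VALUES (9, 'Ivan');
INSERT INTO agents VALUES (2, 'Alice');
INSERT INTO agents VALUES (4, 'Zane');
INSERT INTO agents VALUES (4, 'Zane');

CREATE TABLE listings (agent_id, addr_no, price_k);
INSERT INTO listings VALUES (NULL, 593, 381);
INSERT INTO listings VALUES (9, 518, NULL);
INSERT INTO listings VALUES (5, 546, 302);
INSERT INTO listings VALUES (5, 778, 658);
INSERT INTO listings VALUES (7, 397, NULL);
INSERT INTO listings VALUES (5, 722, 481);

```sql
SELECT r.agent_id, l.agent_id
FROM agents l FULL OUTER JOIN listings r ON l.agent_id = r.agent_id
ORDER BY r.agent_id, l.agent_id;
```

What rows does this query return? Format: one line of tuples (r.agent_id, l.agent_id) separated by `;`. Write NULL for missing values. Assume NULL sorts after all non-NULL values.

(5, NULL); (5, NULL); (5, NULL); (7, 7); (9, 9); (NULL, 2); (NULL, 4); (NULL, 4); (NULL, 4); (NULL, NULL); (NULL, NULL)

FULL OUTER JOIN keeps every row from both sides; unmatched rows get NULL for the other side's columns.
Matching on l.agent_id = r.agent_id. A NULL in a compared column never satisfies the condition.
- l row (agent_id=7): matches 1 r row(s) → 1 output row(s).
- l row (agent_id=4): no match → kept, r columns NULL.
- l row (agent_id=NULL): no match → kept, r columns NULL.
- l row (agent_id=9): matches 1 r row(s) → 1 output row(s).
- l row (agent_id=2): no match → kept, r columns NULL.
- l row (agent_id=4): no match → kept, r columns NULL.
- l row (agent_id=4): no match → kept, r columns NULL.
- plus 4 unmatched r row(s), each kept with NULL l columns.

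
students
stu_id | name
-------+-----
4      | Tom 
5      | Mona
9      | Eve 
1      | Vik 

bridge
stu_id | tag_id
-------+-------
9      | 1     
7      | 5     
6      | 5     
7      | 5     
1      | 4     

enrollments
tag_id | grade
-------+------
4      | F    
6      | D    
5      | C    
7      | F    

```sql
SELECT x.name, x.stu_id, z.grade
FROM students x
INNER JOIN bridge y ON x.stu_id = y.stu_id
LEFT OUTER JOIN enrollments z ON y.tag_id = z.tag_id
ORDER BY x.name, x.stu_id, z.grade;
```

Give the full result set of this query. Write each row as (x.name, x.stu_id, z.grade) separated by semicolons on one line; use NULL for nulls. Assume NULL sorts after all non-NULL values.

Evaluate left to right. First `students x INNER JOIN bridge y` on stu_id: 2 row(s).
Then LEFT JOIN `enrollments z` on tag_id: each of those 2 rows is kept; rows whose y.tag_id has no match in z get NULL for z's columns.

(Eve, 9, NULL); (Vik, 1, F)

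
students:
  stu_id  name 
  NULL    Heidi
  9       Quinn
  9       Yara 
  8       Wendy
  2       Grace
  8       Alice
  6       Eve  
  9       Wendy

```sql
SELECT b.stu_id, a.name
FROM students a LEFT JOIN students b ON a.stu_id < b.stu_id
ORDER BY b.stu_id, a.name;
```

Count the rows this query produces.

21

LEFT JOIN keeps every row from `students a`; unmatched rows get NULL for `students b`'s columns.
Matching on a.stu_id < b.stu_id. A NULL in a compared column never satisfies the condition.
Matched pairs: 17; unmatched a rows kept: 4.
Total: 17 matched + 4 padded = 21 rows.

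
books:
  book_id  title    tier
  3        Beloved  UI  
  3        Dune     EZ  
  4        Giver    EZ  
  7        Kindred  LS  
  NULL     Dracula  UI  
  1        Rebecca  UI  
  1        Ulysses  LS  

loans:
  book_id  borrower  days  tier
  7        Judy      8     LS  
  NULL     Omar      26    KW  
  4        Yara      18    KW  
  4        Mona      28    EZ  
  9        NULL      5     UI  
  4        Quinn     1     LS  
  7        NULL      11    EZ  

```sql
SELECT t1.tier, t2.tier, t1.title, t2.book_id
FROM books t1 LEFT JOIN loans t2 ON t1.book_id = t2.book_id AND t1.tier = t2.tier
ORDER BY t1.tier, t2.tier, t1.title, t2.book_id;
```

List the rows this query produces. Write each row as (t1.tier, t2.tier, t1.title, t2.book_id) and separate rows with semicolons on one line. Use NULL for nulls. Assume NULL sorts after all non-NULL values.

(EZ, EZ, Giver, 4); (EZ, NULL, Dune, NULL); (LS, LS, Kindred, 7); (LS, NULL, Ulysses, NULL); (UI, NULL, Beloved, NULL); (UI, NULL, Dracula, NULL); (UI, NULL, Rebecca, NULL)

LEFT JOIN keeps every row from `books`; unmatched rows get NULL for `loans`'s columns.
Matching on t1.book_id = t2.book_id AND t1.tier = t2.tier. A NULL in a compared column never satisfies the condition.
Matched pairs: 2; unmatched t1 rows kept: 5.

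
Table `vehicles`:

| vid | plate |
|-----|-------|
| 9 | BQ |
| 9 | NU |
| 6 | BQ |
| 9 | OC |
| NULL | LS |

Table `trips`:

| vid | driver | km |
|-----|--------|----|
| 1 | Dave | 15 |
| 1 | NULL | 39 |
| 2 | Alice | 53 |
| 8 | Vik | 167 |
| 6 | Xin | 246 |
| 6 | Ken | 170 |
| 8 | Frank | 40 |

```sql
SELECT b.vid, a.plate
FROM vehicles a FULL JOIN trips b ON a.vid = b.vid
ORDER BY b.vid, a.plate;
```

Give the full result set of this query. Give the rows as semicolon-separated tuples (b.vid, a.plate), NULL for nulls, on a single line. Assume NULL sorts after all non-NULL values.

FULL OUTER JOIN keeps every row from both sides; unmatched rows get NULL for the other side's columns.
Matching on a.vid = b.vid. A NULL in a compared column never satisfies the condition.
Matched pairs: 2; unmatched a rows kept: 4; unmatched b rows kept: 5.

(1, NULL); (1, NULL); (2, NULL); (6, BQ); (6, BQ); (8, NULL); (8, NULL); (NULL, BQ); (NULL, LS); (NULL, NU); (NULL, OC)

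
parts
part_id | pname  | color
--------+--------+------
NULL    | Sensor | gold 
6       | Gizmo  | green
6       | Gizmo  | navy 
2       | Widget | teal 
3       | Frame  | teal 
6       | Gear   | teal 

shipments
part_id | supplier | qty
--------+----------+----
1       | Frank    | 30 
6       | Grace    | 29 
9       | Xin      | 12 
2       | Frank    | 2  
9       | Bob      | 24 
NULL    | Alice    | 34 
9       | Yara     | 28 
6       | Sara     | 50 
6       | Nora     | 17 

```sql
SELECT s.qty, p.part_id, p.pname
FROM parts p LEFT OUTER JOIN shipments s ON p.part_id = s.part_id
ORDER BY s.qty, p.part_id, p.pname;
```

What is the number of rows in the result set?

LEFT JOIN keeps every row from `parts`; unmatched rows get NULL for `shipments`'s columns.
Matching on p.part_id = s.part_id. A NULL in a compared column never satisfies the condition.
Matched pairs: 10; unmatched p rows kept: 2.
Total: 10 matched + 2 padded = 12 rows.

12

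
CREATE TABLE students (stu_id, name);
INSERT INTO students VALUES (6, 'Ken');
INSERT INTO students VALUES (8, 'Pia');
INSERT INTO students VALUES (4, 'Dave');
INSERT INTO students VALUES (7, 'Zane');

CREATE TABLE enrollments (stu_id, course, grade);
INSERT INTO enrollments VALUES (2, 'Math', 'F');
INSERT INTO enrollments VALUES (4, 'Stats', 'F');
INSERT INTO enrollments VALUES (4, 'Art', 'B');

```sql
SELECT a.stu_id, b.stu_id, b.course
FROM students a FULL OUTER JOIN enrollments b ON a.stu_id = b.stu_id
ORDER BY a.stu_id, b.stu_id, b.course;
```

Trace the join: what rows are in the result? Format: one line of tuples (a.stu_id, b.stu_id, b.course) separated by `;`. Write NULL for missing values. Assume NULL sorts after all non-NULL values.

FULL OUTER JOIN keeps every row from both sides; unmatched rows get NULL for the other side's columns.
Matching on a.stu_id = b.stu_id.
- a (stu_id=6) has no partner → padded with NULL.
- a (stu_id=8) has no partner → padded with NULL.
- a (stu_id=4) pairs with 2 row(s) of b.
- a (stu_id=7) has no partner → padded with NULL.
- 1 row(s) from b found no a partner → padded with NULL.
After projecting and ordering:
a.stu_id | b.stu_id | b.course
4 | 4 | Art
4 | 4 | Stats
6 | NULL | NULL
7 | NULL | NULL
8 | NULL | NULL
NULL | 2 | Math

(4, 4, Art); (4, 4, Stats); (6, NULL, NULL); (7, NULL, NULL); (8, NULL, NULL); (NULL, 2, Math)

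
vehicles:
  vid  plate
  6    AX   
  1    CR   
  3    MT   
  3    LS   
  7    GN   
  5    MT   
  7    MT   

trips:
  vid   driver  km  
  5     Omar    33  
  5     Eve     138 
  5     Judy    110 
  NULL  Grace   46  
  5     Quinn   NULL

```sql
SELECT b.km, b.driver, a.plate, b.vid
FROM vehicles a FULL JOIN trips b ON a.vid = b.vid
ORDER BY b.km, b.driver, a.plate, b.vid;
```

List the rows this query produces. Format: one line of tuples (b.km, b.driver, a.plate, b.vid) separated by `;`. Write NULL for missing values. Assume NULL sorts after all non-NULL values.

FULL OUTER JOIN keeps every row from both sides; unmatched rows get NULL for the other side's columns.
Matching on a.vid = b.vid. A NULL in a compared column never satisfies the condition.
Matched pairs: 4; unmatched a rows kept: 6; unmatched b rows kept: 1.

(33, Omar, MT, 5); (46, Grace, NULL, NULL); (110, Judy, MT, 5); (138, Eve, MT, 5); (NULL, Quinn, MT, 5); (NULL, NULL, AX, NULL); (NULL, NULL, CR, NULL); (NULL, NULL, GN, NULL); (NULL, NULL, LS, NULL); (NULL, NULL, MT, NULL); (NULL, NULL, MT, NULL)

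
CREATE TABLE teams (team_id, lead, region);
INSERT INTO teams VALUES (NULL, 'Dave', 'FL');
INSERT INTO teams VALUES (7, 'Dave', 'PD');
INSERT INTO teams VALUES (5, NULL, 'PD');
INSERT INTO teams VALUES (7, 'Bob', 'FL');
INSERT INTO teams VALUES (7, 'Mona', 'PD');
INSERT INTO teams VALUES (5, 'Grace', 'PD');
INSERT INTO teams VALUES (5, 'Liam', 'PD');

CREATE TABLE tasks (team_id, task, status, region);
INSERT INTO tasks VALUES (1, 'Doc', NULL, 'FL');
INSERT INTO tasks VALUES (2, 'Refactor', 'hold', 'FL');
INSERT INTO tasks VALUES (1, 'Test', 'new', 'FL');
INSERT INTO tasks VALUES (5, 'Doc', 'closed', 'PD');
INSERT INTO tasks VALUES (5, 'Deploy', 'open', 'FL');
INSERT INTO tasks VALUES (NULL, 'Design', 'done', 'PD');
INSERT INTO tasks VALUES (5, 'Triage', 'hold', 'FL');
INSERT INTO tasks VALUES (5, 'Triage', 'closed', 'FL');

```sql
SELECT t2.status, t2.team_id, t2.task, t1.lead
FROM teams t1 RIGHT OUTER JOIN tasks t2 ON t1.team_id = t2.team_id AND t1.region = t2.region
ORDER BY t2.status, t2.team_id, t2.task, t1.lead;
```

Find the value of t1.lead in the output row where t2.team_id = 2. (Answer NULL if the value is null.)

NULL

RIGHT JOIN keeps every row from `tasks`; unmatched rows get NULL for `teams`'s columns.
Matching on t1.team_id = t2.team_id AND t1.region = t2.region. A NULL in a compared column never satisfies the condition.
Matched pairs: 3; unmatched t2 rows kept: 7.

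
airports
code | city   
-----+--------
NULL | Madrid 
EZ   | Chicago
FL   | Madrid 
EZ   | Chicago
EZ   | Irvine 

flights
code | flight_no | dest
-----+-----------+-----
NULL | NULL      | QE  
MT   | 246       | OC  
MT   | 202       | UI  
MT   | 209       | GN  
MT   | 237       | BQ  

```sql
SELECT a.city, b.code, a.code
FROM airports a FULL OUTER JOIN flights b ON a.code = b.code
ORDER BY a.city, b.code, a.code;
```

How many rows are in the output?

10

FULL OUTER JOIN keeps every row from both sides; unmatched rows get NULL for the other side's columns.
Matching on a.code = b.code. A NULL in a compared column never satisfies the condition.
Matched pairs: 0; unmatched a rows kept: 5; unmatched b rows kept: 5.
Total: 0 matched + 10 padded = 10 rows.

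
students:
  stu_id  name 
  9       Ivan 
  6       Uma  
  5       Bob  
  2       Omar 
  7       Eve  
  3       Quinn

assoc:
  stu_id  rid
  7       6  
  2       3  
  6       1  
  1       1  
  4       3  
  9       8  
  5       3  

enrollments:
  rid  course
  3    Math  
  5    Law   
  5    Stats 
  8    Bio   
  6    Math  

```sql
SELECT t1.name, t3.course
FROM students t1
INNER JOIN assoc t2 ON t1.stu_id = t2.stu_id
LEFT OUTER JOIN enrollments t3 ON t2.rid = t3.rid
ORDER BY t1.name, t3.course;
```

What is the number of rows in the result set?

5

Joins associate left-to-right: students INNER JOIN assoc on stu_id gives 5 intermediate row(s).
Then LEFT JOIN `enrollments t3` on rid: each of those 5 rows is kept; rows whose t2.rid has no match in t3 get NULL for t3's columns.
Result: 5 row(s).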